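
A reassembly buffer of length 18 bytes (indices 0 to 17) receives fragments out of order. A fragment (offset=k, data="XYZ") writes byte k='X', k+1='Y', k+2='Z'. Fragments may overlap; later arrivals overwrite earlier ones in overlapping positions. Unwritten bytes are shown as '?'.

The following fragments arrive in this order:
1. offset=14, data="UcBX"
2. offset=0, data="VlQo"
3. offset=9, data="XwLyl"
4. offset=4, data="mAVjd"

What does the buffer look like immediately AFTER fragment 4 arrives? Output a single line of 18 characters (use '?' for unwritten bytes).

Answer: VlQomAVjdXwLylUcBX

Derivation:
Fragment 1: offset=14 data="UcBX" -> buffer=??????????????UcBX
Fragment 2: offset=0 data="VlQo" -> buffer=VlQo??????????UcBX
Fragment 3: offset=9 data="XwLyl" -> buffer=VlQo?????XwLylUcBX
Fragment 4: offset=4 data="mAVjd" -> buffer=VlQomAVjdXwLylUcBX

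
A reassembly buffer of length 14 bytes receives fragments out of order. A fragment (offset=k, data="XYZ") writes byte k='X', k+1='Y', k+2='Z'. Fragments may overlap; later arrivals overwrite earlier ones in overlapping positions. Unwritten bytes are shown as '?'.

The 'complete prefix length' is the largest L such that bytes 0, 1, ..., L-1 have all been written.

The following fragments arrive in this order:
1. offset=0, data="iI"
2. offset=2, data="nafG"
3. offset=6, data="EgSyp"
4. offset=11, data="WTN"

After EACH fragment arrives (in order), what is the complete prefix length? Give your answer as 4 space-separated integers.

Fragment 1: offset=0 data="iI" -> buffer=iI???????????? -> prefix_len=2
Fragment 2: offset=2 data="nafG" -> buffer=iInafG???????? -> prefix_len=6
Fragment 3: offset=6 data="EgSyp" -> buffer=iInafGEgSyp??? -> prefix_len=11
Fragment 4: offset=11 data="WTN" -> buffer=iInafGEgSypWTN -> prefix_len=14

Answer: 2 6 11 14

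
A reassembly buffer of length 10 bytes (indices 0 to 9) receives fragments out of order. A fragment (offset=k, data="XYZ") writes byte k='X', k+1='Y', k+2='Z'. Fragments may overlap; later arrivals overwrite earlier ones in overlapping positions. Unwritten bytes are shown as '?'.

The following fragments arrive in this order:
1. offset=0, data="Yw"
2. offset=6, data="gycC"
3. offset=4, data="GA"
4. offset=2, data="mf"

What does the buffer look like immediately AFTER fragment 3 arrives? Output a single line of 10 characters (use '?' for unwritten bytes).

Answer: Yw??GAgycC

Derivation:
Fragment 1: offset=0 data="Yw" -> buffer=Yw????????
Fragment 2: offset=6 data="gycC" -> buffer=Yw????gycC
Fragment 3: offset=4 data="GA" -> buffer=Yw??GAgycC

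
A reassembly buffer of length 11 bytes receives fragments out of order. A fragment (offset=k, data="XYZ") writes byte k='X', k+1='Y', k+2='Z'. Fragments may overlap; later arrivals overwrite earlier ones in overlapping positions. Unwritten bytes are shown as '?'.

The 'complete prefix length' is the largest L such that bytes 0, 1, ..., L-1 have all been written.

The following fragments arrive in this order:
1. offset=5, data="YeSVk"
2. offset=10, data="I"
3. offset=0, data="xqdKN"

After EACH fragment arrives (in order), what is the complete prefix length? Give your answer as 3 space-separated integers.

Fragment 1: offset=5 data="YeSVk" -> buffer=?????YeSVk? -> prefix_len=0
Fragment 2: offset=10 data="I" -> buffer=?????YeSVkI -> prefix_len=0
Fragment 3: offset=0 data="xqdKN" -> buffer=xqdKNYeSVkI -> prefix_len=11

Answer: 0 0 11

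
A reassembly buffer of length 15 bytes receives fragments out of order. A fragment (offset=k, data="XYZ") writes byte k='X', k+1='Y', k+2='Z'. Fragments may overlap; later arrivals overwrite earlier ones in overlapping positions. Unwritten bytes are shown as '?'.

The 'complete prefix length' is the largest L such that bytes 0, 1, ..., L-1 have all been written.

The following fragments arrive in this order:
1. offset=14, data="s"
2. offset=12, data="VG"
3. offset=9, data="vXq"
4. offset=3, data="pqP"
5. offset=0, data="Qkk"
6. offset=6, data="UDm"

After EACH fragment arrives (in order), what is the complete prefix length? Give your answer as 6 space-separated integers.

Answer: 0 0 0 0 6 15

Derivation:
Fragment 1: offset=14 data="s" -> buffer=??????????????s -> prefix_len=0
Fragment 2: offset=12 data="VG" -> buffer=????????????VGs -> prefix_len=0
Fragment 3: offset=9 data="vXq" -> buffer=?????????vXqVGs -> prefix_len=0
Fragment 4: offset=3 data="pqP" -> buffer=???pqP???vXqVGs -> prefix_len=0
Fragment 5: offset=0 data="Qkk" -> buffer=QkkpqP???vXqVGs -> prefix_len=6
Fragment 6: offset=6 data="UDm" -> buffer=QkkpqPUDmvXqVGs -> prefix_len=15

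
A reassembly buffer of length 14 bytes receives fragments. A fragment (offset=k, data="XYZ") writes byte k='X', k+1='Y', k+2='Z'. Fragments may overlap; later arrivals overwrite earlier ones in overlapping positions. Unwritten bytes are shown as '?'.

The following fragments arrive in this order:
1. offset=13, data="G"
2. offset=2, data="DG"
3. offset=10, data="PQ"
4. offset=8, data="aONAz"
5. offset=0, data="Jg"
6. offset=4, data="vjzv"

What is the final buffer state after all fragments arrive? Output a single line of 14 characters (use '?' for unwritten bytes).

Fragment 1: offset=13 data="G" -> buffer=?????????????G
Fragment 2: offset=2 data="DG" -> buffer=??DG?????????G
Fragment 3: offset=10 data="PQ" -> buffer=??DG??????PQ?G
Fragment 4: offset=8 data="aONAz" -> buffer=??DG????aONAzG
Fragment 5: offset=0 data="Jg" -> buffer=JgDG????aONAzG
Fragment 6: offset=4 data="vjzv" -> buffer=JgDGvjzvaONAzG

Answer: JgDGvjzvaONAzG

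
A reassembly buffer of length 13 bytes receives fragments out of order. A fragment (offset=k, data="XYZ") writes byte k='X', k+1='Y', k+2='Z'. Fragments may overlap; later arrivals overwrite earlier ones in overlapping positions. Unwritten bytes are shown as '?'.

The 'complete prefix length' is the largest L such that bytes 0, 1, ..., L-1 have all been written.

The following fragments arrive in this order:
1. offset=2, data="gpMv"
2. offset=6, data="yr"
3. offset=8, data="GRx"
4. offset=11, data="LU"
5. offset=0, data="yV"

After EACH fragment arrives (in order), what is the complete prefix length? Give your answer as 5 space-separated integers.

Answer: 0 0 0 0 13

Derivation:
Fragment 1: offset=2 data="gpMv" -> buffer=??gpMv??????? -> prefix_len=0
Fragment 2: offset=6 data="yr" -> buffer=??gpMvyr????? -> prefix_len=0
Fragment 3: offset=8 data="GRx" -> buffer=??gpMvyrGRx?? -> prefix_len=0
Fragment 4: offset=11 data="LU" -> buffer=??gpMvyrGRxLU -> prefix_len=0
Fragment 5: offset=0 data="yV" -> buffer=yVgpMvyrGRxLU -> prefix_len=13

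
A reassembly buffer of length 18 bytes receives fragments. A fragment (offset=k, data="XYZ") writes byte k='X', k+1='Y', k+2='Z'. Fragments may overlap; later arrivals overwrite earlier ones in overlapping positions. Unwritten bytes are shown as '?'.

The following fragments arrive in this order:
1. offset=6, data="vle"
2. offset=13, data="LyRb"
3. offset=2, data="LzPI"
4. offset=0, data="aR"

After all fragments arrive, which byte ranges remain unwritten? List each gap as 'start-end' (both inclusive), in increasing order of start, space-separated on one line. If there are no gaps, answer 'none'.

Answer: 9-12 17-17

Derivation:
Fragment 1: offset=6 len=3
Fragment 2: offset=13 len=4
Fragment 3: offset=2 len=4
Fragment 4: offset=0 len=2
Gaps: 9-12 17-17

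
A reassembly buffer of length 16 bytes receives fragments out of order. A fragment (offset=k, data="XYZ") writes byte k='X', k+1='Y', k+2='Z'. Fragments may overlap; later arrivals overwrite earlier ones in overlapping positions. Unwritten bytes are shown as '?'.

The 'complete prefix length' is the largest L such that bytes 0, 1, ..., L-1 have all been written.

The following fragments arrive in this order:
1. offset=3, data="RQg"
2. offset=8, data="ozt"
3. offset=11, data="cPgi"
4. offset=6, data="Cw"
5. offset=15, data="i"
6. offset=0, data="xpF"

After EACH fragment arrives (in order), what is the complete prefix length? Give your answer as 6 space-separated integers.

Fragment 1: offset=3 data="RQg" -> buffer=???RQg?????????? -> prefix_len=0
Fragment 2: offset=8 data="ozt" -> buffer=???RQg??ozt????? -> prefix_len=0
Fragment 3: offset=11 data="cPgi" -> buffer=???RQg??oztcPgi? -> prefix_len=0
Fragment 4: offset=6 data="Cw" -> buffer=???RQgCwoztcPgi? -> prefix_len=0
Fragment 5: offset=15 data="i" -> buffer=???RQgCwoztcPgii -> prefix_len=0
Fragment 6: offset=0 data="xpF" -> buffer=xpFRQgCwoztcPgii -> prefix_len=16

Answer: 0 0 0 0 0 16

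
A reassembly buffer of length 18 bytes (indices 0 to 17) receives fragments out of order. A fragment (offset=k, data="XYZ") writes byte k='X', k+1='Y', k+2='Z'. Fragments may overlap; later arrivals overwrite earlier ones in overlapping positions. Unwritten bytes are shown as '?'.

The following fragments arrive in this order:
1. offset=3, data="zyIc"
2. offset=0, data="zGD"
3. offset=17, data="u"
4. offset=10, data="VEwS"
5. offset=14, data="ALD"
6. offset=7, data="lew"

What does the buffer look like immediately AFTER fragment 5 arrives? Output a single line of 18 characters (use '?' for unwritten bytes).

Fragment 1: offset=3 data="zyIc" -> buffer=???zyIc???????????
Fragment 2: offset=0 data="zGD" -> buffer=zGDzyIc???????????
Fragment 3: offset=17 data="u" -> buffer=zGDzyIc??????????u
Fragment 4: offset=10 data="VEwS" -> buffer=zGDzyIc???VEwS???u
Fragment 5: offset=14 data="ALD" -> buffer=zGDzyIc???VEwSALDu

Answer: zGDzyIc???VEwSALDu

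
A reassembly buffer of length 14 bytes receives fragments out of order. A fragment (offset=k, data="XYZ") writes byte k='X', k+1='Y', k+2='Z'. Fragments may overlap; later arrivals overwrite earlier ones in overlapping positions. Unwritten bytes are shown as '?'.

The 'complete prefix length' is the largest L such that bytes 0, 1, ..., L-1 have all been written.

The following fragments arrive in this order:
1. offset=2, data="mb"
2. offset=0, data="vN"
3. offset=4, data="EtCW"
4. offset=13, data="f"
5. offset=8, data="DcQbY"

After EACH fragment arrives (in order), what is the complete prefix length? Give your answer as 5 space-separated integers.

Fragment 1: offset=2 data="mb" -> buffer=??mb?????????? -> prefix_len=0
Fragment 2: offset=0 data="vN" -> buffer=vNmb?????????? -> prefix_len=4
Fragment 3: offset=4 data="EtCW" -> buffer=vNmbEtCW?????? -> prefix_len=8
Fragment 4: offset=13 data="f" -> buffer=vNmbEtCW?????f -> prefix_len=8
Fragment 5: offset=8 data="DcQbY" -> buffer=vNmbEtCWDcQbYf -> prefix_len=14

Answer: 0 4 8 8 14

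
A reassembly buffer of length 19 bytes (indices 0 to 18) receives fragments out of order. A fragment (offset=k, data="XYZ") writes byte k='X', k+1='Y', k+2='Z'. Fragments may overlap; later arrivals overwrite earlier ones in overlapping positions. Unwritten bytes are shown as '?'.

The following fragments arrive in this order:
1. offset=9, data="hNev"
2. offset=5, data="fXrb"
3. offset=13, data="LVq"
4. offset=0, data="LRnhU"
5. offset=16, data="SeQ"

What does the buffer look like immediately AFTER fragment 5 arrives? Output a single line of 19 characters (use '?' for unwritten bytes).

Fragment 1: offset=9 data="hNev" -> buffer=?????????hNev??????
Fragment 2: offset=5 data="fXrb" -> buffer=?????fXrbhNev??????
Fragment 3: offset=13 data="LVq" -> buffer=?????fXrbhNevLVq???
Fragment 4: offset=0 data="LRnhU" -> buffer=LRnhUfXrbhNevLVq???
Fragment 5: offset=16 data="SeQ" -> buffer=LRnhUfXrbhNevLVqSeQ

Answer: LRnhUfXrbhNevLVqSeQ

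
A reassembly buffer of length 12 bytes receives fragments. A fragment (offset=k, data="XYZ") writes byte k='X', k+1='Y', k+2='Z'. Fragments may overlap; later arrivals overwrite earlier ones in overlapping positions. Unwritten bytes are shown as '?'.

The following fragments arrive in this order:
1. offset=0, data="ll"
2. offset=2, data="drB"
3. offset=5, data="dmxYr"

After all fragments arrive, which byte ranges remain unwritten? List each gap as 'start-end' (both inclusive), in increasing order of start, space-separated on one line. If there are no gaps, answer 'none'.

Answer: 10-11

Derivation:
Fragment 1: offset=0 len=2
Fragment 2: offset=2 len=3
Fragment 3: offset=5 len=5
Gaps: 10-11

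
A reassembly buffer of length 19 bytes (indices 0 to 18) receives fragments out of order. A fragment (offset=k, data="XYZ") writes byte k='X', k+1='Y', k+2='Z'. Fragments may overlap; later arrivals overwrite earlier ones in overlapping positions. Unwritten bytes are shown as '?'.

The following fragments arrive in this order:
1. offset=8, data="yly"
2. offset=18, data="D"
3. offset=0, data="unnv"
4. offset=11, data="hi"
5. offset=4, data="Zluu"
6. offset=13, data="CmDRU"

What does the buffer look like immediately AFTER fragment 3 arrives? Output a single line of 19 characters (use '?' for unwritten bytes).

Answer: unnv????yly???????D

Derivation:
Fragment 1: offset=8 data="yly" -> buffer=????????yly????????
Fragment 2: offset=18 data="D" -> buffer=????????yly???????D
Fragment 3: offset=0 data="unnv" -> buffer=unnv????yly???????D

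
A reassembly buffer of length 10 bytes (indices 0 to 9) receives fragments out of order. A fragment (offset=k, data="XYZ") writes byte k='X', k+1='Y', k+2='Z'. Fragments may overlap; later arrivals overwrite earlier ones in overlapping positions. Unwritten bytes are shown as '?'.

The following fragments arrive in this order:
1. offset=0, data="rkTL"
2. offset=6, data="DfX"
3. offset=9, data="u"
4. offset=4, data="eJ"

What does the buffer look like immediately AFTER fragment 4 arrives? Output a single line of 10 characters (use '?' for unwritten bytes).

Fragment 1: offset=0 data="rkTL" -> buffer=rkTL??????
Fragment 2: offset=6 data="DfX" -> buffer=rkTL??DfX?
Fragment 3: offset=9 data="u" -> buffer=rkTL??DfXu
Fragment 4: offset=4 data="eJ" -> buffer=rkTLeJDfXu

Answer: rkTLeJDfXu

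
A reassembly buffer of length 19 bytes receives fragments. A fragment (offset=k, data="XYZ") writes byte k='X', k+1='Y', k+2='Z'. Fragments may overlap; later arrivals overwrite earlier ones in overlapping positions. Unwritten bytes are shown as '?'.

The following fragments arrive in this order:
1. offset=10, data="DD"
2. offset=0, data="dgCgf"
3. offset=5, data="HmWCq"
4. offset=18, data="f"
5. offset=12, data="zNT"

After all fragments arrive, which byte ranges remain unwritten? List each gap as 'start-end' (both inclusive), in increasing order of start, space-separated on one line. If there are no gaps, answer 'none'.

Fragment 1: offset=10 len=2
Fragment 2: offset=0 len=5
Fragment 3: offset=5 len=5
Fragment 4: offset=18 len=1
Fragment 5: offset=12 len=3
Gaps: 15-17

Answer: 15-17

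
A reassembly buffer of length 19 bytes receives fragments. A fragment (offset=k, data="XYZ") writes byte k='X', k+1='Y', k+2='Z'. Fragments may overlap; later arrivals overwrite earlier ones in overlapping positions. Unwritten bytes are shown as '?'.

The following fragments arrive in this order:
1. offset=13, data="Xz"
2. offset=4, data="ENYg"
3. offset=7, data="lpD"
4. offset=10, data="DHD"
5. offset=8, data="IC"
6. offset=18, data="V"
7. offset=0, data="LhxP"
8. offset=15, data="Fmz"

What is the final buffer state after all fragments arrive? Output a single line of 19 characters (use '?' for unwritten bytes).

Answer: LhxPENYlICDHDXzFmzV

Derivation:
Fragment 1: offset=13 data="Xz" -> buffer=?????????????Xz????
Fragment 2: offset=4 data="ENYg" -> buffer=????ENYg?????Xz????
Fragment 3: offset=7 data="lpD" -> buffer=????ENYlpD???Xz????
Fragment 4: offset=10 data="DHD" -> buffer=????ENYlpDDHDXz????
Fragment 5: offset=8 data="IC" -> buffer=????ENYlICDHDXz????
Fragment 6: offset=18 data="V" -> buffer=????ENYlICDHDXz???V
Fragment 7: offset=0 data="LhxP" -> buffer=LhxPENYlICDHDXz???V
Fragment 8: offset=15 data="Fmz" -> buffer=LhxPENYlICDHDXzFmzV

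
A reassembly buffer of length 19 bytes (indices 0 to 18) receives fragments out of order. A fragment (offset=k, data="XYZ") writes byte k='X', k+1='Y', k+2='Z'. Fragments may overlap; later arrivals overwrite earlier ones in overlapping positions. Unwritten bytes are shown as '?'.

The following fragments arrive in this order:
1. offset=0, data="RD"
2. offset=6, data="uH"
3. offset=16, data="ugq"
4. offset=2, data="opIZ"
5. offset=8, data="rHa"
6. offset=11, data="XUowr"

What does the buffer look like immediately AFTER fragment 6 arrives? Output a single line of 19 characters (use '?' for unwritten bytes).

Answer: RDopIZuHrHaXUowrugq

Derivation:
Fragment 1: offset=0 data="RD" -> buffer=RD?????????????????
Fragment 2: offset=6 data="uH" -> buffer=RD????uH???????????
Fragment 3: offset=16 data="ugq" -> buffer=RD????uH????????ugq
Fragment 4: offset=2 data="opIZ" -> buffer=RDopIZuH????????ugq
Fragment 5: offset=8 data="rHa" -> buffer=RDopIZuHrHa?????ugq
Fragment 6: offset=11 data="XUowr" -> buffer=RDopIZuHrHaXUowrugq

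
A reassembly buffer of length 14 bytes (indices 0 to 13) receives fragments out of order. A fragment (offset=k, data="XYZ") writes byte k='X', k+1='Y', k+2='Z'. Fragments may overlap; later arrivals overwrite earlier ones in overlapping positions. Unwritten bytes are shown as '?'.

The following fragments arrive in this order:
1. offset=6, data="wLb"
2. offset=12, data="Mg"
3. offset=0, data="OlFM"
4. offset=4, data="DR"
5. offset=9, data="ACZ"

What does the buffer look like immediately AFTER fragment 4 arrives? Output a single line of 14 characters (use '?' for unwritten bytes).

Fragment 1: offset=6 data="wLb" -> buffer=??????wLb?????
Fragment 2: offset=12 data="Mg" -> buffer=??????wLb???Mg
Fragment 3: offset=0 data="OlFM" -> buffer=OlFM??wLb???Mg
Fragment 4: offset=4 data="DR" -> buffer=OlFMDRwLb???Mg

Answer: OlFMDRwLb???Mg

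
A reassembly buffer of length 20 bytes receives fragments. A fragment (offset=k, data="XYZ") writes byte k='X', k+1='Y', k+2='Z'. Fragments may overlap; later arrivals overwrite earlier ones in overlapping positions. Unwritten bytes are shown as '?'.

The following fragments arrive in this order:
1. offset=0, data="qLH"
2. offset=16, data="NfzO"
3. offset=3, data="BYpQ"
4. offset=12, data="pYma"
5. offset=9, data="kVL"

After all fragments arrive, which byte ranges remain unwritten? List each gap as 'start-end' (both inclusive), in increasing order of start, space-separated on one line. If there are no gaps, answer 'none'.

Answer: 7-8

Derivation:
Fragment 1: offset=0 len=3
Fragment 2: offset=16 len=4
Fragment 3: offset=3 len=4
Fragment 4: offset=12 len=4
Fragment 5: offset=9 len=3
Gaps: 7-8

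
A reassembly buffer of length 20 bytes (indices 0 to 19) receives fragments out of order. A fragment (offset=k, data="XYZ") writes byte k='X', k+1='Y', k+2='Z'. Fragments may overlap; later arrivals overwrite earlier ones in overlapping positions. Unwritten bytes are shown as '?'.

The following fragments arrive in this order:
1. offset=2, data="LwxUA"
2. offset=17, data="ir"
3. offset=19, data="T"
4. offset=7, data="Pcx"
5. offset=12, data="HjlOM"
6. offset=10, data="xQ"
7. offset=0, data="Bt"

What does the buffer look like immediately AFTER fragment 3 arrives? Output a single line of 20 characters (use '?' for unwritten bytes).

Answer: ??LwxUA??????????irT

Derivation:
Fragment 1: offset=2 data="LwxUA" -> buffer=??LwxUA?????????????
Fragment 2: offset=17 data="ir" -> buffer=??LwxUA??????????ir?
Fragment 3: offset=19 data="T" -> buffer=??LwxUA??????????irT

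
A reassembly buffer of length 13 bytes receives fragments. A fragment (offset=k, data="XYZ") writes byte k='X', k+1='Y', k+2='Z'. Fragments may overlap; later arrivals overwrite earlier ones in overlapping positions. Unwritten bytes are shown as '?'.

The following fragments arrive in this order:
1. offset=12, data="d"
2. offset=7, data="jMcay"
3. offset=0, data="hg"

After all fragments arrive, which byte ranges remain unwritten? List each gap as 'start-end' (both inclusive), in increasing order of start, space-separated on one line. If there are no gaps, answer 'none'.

Answer: 2-6

Derivation:
Fragment 1: offset=12 len=1
Fragment 2: offset=7 len=5
Fragment 3: offset=0 len=2
Gaps: 2-6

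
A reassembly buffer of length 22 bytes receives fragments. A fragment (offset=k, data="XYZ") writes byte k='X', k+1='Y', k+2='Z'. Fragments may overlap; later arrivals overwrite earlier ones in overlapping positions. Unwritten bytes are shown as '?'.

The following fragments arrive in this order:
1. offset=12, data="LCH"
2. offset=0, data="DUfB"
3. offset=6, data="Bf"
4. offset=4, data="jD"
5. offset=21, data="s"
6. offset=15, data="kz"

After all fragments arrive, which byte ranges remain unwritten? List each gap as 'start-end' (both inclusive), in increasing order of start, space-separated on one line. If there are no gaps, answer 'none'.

Fragment 1: offset=12 len=3
Fragment 2: offset=0 len=4
Fragment 3: offset=6 len=2
Fragment 4: offset=4 len=2
Fragment 5: offset=21 len=1
Fragment 6: offset=15 len=2
Gaps: 8-11 17-20

Answer: 8-11 17-20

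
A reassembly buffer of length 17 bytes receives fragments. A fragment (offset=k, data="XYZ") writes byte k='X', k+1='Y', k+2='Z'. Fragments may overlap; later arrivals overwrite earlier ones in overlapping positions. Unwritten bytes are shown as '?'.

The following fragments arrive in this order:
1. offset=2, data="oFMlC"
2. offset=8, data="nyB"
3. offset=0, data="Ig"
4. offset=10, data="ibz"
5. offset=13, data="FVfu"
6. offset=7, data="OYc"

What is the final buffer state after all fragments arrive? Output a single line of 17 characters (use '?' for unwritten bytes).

Fragment 1: offset=2 data="oFMlC" -> buffer=??oFMlC??????????
Fragment 2: offset=8 data="nyB" -> buffer=??oFMlC?nyB??????
Fragment 3: offset=0 data="Ig" -> buffer=IgoFMlC?nyB??????
Fragment 4: offset=10 data="ibz" -> buffer=IgoFMlC?nyibz????
Fragment 5: offset=13 data="FVfu" -> buffer=IgoFMlC?nyibzFVfu
Fragment 6: offset=7 data="OYc" -> buffer=IgoFMlCOYcibzFVfu

Answer: IgoFMlCOYcibzFVfu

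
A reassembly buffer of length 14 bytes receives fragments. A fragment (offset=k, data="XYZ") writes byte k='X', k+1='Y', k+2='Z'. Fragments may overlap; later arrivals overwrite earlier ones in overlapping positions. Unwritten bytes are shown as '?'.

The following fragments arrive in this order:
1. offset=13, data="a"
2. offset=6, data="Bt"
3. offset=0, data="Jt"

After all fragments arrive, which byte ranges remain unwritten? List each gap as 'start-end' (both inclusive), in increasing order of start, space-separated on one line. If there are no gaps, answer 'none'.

Answer: 2-5 8-12

Derivation:
Fragment 1: offset=13 len=1
Fragment 2: offset=6 len=2
Fragment 3: offset=0 len=2
Gaps: 2-5 8-12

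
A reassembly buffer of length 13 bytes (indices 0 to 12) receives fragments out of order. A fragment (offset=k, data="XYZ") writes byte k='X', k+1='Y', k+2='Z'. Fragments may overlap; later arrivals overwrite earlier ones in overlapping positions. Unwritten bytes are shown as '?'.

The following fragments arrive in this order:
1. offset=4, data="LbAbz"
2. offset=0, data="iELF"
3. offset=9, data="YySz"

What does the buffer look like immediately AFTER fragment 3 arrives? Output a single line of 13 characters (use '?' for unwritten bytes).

Answer: iELFLbAbzYySz

Derivation:
Fragment 1: offset=4 data="LbAbz" -> buffer=????LbAbz????
Fragment 2: offset=0 data="iELF" -> buffer=iELFLbAbz????
Fragment 3: offset=9 data="YySz" -> buffer=iELFLbAbzYySz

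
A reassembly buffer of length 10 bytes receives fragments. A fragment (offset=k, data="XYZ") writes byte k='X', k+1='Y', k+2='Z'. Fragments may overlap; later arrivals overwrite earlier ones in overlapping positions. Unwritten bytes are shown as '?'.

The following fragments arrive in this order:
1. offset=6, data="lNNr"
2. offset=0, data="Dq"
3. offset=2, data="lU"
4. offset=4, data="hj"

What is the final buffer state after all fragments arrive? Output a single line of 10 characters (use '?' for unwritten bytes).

Fragment 1: offset=6 data="lNNr" -> buffer=??????lNNr
Fragment 2: offset=0 data="Dq" -> buffer=Dq????lNNr
Fragment 3: offset=2 data="lU" -> buffer=DqlU??lNNr
Fragment 4: offset=4 data="hj" -> buffer=DqlUhjlNNr

Answer: DqlUhjlNNr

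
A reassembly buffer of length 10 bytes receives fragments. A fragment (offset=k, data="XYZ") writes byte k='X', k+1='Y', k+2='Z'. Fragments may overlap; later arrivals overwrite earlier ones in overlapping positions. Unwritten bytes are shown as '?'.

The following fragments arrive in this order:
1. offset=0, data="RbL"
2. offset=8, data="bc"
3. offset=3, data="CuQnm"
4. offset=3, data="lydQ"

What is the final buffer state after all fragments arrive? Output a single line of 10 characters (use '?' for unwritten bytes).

Fragment 1: offset=0 data="RbL" -> buffer=RbL???????
Fragment 2: offset=8 data="bc" -> buffer=RbL?????bc
Fragment 3: offset=3 data="CuQnm" -> buffer=RbLCuQnmbc
Fragment 4: offset=3 data="lydQ" -> buffer=RbLlydQmbc

Answer: RbLlydQmbc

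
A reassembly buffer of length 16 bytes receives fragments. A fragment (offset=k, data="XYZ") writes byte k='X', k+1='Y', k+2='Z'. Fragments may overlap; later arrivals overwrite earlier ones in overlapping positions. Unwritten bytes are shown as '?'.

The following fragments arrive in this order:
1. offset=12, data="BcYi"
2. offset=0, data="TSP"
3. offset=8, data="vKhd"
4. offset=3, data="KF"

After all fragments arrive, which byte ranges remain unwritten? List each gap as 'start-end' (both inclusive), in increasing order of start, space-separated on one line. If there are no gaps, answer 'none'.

Fragment 1: offset=12 len=4
Fragment 2: offset=0 len=3
Fragment 3: offset=8 len=4
Fragment 4: offset=3 len=2
Gaps: 5-7

Answer: 5-7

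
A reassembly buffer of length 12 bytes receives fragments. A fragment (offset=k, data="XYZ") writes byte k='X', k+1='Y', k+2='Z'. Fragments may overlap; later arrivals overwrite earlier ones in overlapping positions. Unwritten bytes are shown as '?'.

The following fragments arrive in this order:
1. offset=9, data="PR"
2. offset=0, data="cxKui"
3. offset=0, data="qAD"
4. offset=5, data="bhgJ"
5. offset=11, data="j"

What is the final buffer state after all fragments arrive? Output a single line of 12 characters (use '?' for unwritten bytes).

Fragment 1: offset=9 data="PR" -> buffer=?????????PR?
Fragment 2: offset=0 data="cxKui" -> buffer=cxKui????PR?
Fragment 3: offset=0 data="qAD" -> buffer=qADui????PR?
Fragment 4: offset=5 data="bhgJ" -> buffer=qADuibhgJPR?
Fragment 5: offset=11 data="j" -> buffer=qADuibhgJPRj

Answer: qADuibhgJPRj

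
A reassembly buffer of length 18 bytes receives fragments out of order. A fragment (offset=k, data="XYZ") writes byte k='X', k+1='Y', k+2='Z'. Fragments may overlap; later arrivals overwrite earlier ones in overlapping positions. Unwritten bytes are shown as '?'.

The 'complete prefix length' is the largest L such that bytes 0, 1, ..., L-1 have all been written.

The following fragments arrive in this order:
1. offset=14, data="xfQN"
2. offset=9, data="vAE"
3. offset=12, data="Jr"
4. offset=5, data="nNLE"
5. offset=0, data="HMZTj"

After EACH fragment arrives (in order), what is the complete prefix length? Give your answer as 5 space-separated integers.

Fragment 1: offset=14 data="xfQN" -> buffer=??????????????xfQN -> prefix_len=0
Fragment 2: offset=9 data="vAE" -> buffer=?????????vAE??xfQN -> prefix_len=0
Fragment 3: offset=12 data="Jr" -> buffer=?????????vAEJrxfQN -> prefix_len=0
Fragment 4: offset=5 data="nNLE" -> buffer=?????nNLEvAEJrxfQN -> prefix_len=0
Fragment 5: offset=0 data="HMZTj" -> buffer=HMZTjnNLEvAEJrxfQN -> prefix_len=18

Answer: 0 0 0 0 18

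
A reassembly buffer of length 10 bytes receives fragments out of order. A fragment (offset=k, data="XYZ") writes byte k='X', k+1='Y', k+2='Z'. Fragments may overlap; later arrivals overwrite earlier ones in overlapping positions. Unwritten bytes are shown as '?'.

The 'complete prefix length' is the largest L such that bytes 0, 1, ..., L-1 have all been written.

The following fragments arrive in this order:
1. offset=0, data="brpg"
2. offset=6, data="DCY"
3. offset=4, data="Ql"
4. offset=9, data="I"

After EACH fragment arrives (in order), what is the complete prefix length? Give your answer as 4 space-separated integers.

Fragment 1: offset=0 data="brpg" -> buffer=brpg?????? -> prefix_len=4
Fragment 2: offset=6 data="DCY" -> buffer=brpg??DCY? -> prefix_len=4
Fragment 3: offset=4 data="Ql" -> buffer=brpgQlDCY? -> prefix_len=9
Fragment 4: offset=9 data="I" -> buffer=brpgQlDCYI -> prefix_len=10

Answer: 4 4 9 10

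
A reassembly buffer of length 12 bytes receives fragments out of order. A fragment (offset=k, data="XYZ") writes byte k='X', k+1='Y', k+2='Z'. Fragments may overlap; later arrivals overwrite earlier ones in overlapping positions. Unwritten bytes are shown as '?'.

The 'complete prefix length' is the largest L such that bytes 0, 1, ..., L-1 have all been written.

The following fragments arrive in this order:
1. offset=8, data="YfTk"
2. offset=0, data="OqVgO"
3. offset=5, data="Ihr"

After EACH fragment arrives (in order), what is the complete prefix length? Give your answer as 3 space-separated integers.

Answer: 0 5 12

Derivation:
Fragment 1: offset=8 data="YfTk" -> buffer=????????YfTk -> prefix_len=0
Fragment 2: offset=0 data="OqVgO" -> buffer=OqVgO???YfTk -> prefix_len=5
Fragment 3: offset=5 data="Ihr" -> buffer=OqVgOIhrYfTk -> prefix_len=12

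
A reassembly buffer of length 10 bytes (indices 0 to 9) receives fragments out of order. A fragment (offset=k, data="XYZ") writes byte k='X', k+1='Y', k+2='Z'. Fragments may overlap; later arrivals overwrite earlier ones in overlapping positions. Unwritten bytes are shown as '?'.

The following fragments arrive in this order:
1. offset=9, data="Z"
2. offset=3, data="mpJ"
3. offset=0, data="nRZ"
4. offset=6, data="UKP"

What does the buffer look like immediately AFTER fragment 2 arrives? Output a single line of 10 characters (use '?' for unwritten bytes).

Fragment 1: offset=9 data="Z" -> buffer=?????????Z
Fragment 2: offset=3 data="mpJ" -> buffer=???mpJ???Z

Answer: ???mpJ???Z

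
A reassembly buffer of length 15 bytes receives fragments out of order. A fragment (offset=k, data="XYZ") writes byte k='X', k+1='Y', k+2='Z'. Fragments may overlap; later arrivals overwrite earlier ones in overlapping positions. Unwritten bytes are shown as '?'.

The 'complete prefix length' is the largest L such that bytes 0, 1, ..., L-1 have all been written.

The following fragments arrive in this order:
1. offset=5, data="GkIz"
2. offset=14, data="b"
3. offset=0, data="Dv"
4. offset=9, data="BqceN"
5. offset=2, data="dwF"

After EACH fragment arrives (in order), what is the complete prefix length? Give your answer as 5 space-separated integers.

Fragment 1: offset=5 data="GkIz" -> buffer=?????GkIz?????? -> prefix_len=0
Fragment 2: offset=14 data="b" -> buffer=?????GkIz?????b -> prefix_len=0
Fragment 3: offset=0 data="Dv" -> buffer=Dv???GkIz?????b -> prefix_len=2
Fragment 4: offset=9 data="BqceN" -> buffer=Dv???GkIzBqceNb -> prefix_len=2
Fragment 5: offset=2 data="dwF" -> buffer=DvdwFGkIzBqceNb -> prefix_len=15

Answer: 0 0 2 2 15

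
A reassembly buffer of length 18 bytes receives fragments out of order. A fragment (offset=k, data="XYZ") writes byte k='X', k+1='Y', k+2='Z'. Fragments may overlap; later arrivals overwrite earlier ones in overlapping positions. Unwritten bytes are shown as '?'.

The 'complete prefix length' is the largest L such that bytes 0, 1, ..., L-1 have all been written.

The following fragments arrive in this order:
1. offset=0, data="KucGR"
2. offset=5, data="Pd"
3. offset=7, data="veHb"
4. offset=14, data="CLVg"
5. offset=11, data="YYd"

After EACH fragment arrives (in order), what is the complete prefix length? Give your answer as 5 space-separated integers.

Fragment 1: offset=0 data="KucGR" -> buffer=KucGR????????????? -> prefix_len=5
Fragment 2: offset=5 data="Pd" -> buffer=KucGRPd??????????? -> prefix_len=7
Fragment 3: offset=7 data="veHb" -> buffer=KucGRPdveHb??????? -> prefix_len=11
Fragment 4: offset=14 data="CLVg" -> buffer=KucGRPdveHb???CLVg -> prefix_len=11
Fragment 5: offset=11 data="YYd" -> buffer=KucGRPdveHbYYdCLVg -> prefix_len=18

Answer: 5 7 11 11 18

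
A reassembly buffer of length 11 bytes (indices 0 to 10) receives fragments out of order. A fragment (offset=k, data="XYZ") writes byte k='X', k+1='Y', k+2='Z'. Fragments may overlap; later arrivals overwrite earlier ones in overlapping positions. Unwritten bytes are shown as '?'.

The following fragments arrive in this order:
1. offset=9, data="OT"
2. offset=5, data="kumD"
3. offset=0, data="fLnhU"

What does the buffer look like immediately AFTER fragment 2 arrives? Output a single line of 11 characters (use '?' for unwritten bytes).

Fragment 1: offset=9 data="OT" -> buffer=?????????OT
Fragment 2: offset=5 data="kumD" -> buffer=?????kumDOT

Answer: ?????kumDOT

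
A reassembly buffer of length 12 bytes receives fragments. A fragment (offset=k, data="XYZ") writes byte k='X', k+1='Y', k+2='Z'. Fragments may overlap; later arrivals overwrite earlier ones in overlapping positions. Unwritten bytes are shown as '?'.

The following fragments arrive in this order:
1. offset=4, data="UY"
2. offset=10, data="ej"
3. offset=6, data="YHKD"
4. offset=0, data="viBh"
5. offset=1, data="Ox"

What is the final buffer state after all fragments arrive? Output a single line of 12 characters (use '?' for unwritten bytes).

Answer: vOxhUYYHKDej

Derivation:
Fragment 1: offset=4 data="UY" -> buffer=????UY??????
Fragment 2: offset=10 data="ej" -> buffer=????UY????ej
Fragment 3: offset=6 data="YHKD" -> buffer=????UYYHKDej
Fragment 4: offset=0 data="viBh" -> buffer=viBhUYYHKDej
Fragment 5: offset=1 data="Ox" -> buffer=vOxhUYYHKDej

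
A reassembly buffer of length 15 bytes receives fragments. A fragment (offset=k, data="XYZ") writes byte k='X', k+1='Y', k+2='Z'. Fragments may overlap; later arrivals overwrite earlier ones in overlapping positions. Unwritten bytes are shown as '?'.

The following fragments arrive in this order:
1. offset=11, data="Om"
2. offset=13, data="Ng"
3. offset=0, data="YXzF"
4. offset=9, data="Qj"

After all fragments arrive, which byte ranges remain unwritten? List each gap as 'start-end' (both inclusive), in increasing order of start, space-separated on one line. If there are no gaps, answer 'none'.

Answer: 4-8

Derivation:
Fragment 1: offset=11 len=2
Fragment 2: offset=13 len=2
Fragment 3: offset=0 len=4
Fragment 4: offset=9 len=2
Gaps: 4-8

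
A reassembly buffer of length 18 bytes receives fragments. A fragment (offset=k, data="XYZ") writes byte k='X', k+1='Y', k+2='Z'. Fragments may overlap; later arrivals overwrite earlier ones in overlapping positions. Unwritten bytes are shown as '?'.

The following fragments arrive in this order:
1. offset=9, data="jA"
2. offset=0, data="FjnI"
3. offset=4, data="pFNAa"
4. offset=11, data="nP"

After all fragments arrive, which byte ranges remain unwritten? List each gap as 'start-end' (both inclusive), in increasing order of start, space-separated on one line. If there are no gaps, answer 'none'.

Answer: 13-17

Derivation:
Fragment 1: offset=9 len=2
Fragment 2: offset=0 len=4
Fragment 3: offset=4 len=5
Fragment 4: offset=11 len=2
Gaps: 13-17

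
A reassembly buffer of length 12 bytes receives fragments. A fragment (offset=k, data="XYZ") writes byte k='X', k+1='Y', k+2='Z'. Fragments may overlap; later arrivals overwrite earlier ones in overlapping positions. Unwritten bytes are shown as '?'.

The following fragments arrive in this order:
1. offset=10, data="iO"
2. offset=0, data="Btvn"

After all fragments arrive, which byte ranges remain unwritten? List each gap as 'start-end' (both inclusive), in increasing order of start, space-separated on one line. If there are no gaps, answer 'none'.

Answer: 4-9

Derivation:
Fragment 1: offset=10 len=2
Fragment 2: offset=0 len=4
Gaps: 4-9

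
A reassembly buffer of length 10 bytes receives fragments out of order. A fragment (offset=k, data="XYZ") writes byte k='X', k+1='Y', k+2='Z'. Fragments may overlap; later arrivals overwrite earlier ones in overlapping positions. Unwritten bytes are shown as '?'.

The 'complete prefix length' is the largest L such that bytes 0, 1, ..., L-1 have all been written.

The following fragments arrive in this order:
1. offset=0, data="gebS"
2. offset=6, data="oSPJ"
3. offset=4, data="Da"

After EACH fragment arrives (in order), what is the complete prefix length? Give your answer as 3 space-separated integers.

Fragment 1: offset=0 data="gebS" -> buffer=gebS?????? -> prefix_len=4
Fragment 2: offset=6 data="oSPJ" -> buffer=gebS??oSPJ -> prefix_len=4
Fragment 3: offset=4 data="Da" -> buffer=gebSDaoSPJ -> prefix_len=10

Answer: 4 4 10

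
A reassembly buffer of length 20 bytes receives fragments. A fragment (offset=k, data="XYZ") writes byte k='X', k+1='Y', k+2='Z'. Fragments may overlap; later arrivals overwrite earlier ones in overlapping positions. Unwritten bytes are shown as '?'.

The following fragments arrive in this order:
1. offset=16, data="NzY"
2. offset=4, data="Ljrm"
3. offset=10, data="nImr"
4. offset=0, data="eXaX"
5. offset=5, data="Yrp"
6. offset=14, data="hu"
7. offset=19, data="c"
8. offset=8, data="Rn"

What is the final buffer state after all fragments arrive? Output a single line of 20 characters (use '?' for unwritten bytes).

Answer: eXaXLYrpRnnImrhuNzYc

Derivation:
Fragment 1: offset=16 data="NzY" -> buffer=????????????????NzY?
Fragment 2: offset=4 data="Ljrm" -> buffer=????Ljrm????????NzY?
Fragment 3: offset=10 data="nImr" -> buffer=????Ljrm??nImr??NzY?
Fragment 4: offset=0 data="eXaX" -> buffer=eXaXLjrm??nImr??NzY?
Fragment 5: offset=5 data="Yrp" -> buffer=eXaXLYrp??nImr??NzY?
Fragment 6: offset=14 data="hu" -> buffer=eXaXLYrp??nImrhuNzY?
Fragment 7: offset=19 data="c" -> buffer=eXaXLYrp??nImrhuNzYc
Fragment 8: offset=8 data="Rn" -> buffer=eXaXLYrpRnnImrhuNzYc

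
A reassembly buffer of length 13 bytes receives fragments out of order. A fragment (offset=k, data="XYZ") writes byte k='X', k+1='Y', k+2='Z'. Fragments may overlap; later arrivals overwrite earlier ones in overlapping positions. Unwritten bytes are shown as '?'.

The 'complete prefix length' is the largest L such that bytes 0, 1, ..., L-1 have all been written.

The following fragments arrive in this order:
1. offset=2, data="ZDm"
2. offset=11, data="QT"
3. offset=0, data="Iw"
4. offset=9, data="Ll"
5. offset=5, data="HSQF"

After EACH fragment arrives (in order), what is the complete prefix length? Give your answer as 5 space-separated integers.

Fragment 1: offset=2 data="ZDm" -> buffer=??ZDm???????? -> prefix_len=0
Fragment 2: offset=11 data="QT" -> buffer=??ZDm??????QT -> prefix_len=0
Fragment 3: offset=0 data="Iw" -> buffer=IwZDm??????QT -> prefix_len=5
Fragment 4: offset=9 data="Ll" -> buffer=IwZDm????LlQT -> prefix_len=5
Fragment 5: offset=5 data="HSQF" -> buffer=IwZDmHSQFLlQT -> prefix_len=13

Answer: 0 0 5 5 13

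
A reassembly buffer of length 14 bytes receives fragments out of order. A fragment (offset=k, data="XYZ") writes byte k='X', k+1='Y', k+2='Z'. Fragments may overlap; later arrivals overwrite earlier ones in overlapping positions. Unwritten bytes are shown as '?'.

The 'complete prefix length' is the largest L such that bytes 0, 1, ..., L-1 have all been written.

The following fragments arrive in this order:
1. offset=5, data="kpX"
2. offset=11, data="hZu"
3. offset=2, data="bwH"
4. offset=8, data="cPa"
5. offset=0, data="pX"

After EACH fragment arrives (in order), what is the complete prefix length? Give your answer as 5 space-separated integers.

Fragment 1: offset=5 data="kpX" -> buffer=?????kpX?????? -> prefix_len=0
Fragment 2: offset=11 data="hZu" -> buffer=?????kpX???hZu -> prefix_len=0
Fragment 3: offset=2 data="bwH" -> buffer=??bwHkpX???hZu -> prefix_len=0
Fragment 4: offset=8 data="cPa" -> buffer=??bwHkpXcPahZu -> prefix_len=0
Fragment 5: offset=0 data="pX" -> buffer=pXbwHkpXcPahZu -> prefix_len=14

Answer: 0 0 0 0 14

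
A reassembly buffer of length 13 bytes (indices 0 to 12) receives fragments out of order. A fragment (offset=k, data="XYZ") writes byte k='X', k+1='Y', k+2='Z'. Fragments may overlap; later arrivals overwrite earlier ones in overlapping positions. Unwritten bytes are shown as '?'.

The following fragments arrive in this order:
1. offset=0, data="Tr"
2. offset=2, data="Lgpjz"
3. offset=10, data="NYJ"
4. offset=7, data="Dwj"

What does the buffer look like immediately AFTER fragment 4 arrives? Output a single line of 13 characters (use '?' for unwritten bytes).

Answer: TrLgpjzDwjNYJ

Derivation:
Fragment 1: offset=0 data="Tr" -> buffer=Tr???????????
Fragment 2: offset=2 data="Lgpjz" -> buffer=TrLgpjz??????
Fragment 3: offset=10 data="NYJ" -> buffer=TrLgpjz???NYJ
Fragment 4: offset=7 data="Dwj" -> buffer=TrLgpjzDwjNYJ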